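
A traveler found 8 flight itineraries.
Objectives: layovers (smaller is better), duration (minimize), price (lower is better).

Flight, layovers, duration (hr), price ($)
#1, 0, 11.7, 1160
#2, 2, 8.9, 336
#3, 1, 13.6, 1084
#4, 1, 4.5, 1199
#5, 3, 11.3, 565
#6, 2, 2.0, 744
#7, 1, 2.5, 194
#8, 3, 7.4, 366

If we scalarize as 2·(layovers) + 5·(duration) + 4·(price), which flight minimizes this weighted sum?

#7

#1: 2·0 + 5·11.7 + 4·1160 = 4698.5
#2: 2·2 + 5·8.9 + 4·336 = 1392.5
#3: 2·1 + 5·13.6 + 4·1084 = 4406.0
#4: 2·1 + 5·4.5 + 4·1199 = 4820.5
#5: 2·3 + 5·11.3 + 4·565 = 2322.5
#6: 2·2 + 5·2.0 + 4·744 = 2990.0
#7: 2·1 + 5·2.5 + 4·194 = 790.5
#8: 2·3 + 5·7.4 + 4·366 = 1507.0
Lowest: #7 at 790.5.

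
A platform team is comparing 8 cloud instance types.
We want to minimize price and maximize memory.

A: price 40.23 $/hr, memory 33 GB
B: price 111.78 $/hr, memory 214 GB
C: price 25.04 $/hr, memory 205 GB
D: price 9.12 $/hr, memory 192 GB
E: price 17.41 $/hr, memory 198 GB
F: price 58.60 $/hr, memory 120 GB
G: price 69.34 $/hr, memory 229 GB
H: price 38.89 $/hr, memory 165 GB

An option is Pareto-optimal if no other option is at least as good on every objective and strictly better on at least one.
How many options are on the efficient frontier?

4

A: dominated by C (price 25.04≤40.23, memory 205≥33).
B: dominated by G (price 69.34≤111.78, memory 229≥214).
C: not dominated.
D: not dominated (best price).
E: not dominated.
F: dominated by C (price 25.04≤58.60, memory 205≥120).
G: not dominated (best memory).
H: dominated by C (price 25.04≤38.89, memory 205≥165).
Pareto-optimal: C, D, E, G → 4.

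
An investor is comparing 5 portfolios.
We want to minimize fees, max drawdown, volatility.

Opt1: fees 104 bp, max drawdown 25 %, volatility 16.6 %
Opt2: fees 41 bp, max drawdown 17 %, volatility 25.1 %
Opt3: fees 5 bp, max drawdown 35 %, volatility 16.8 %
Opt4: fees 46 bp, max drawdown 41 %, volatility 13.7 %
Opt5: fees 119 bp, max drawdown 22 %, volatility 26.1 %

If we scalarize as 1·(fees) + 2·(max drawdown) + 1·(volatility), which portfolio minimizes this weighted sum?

Opt1: 1·104 + 2·25 + 1·16.6 = 170.6
Opt2: 1·41 + 2·17 + 1·25.1 = 100.1
Opt3: 1·5 + 2·35 + 1·16.8 = 91.8
Opt4: 1·46 + 2·41 + 1·13.7 = 141.7
Opt5: 1·119 + 2·22 + 1·26.1 = 189.1
Lowest: Opt3 at 91.8.

Opt3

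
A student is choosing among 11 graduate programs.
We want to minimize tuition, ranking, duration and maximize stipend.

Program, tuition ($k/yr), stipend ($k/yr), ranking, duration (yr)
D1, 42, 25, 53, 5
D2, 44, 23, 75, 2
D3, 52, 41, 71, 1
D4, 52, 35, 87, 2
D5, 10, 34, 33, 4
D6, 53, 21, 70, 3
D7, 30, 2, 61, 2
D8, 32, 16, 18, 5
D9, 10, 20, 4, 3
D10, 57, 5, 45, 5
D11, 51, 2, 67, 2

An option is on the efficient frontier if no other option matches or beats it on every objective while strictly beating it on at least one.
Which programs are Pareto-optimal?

D1: dominated by D5 (tuition 10≤42, stipend 34≥25, ranking 33≤53, duration 4≤5).
D2: not dominated.
D3: not dominated (best stipend).
D4: dominated by D3 (tuition 52≤52, stipend 41≥35, ranking 71≤87, duration 1≤2).
D5: not dominated.
D6: not dominated.
D7: not dominated.
D8: dominated by D9 (tuition 10≤32, stipend 20≥16, ranking 4≤18, duration 3≤5).
D9: not dominated (best ranking).
D10: dominated by D5 (tuition 10≤57, stipend 34≥5, ranking 33≤45, duration 4≤5).
D11: dominated by D7 (tuition 30≤51, stipend 2≥2, ranking 61≤67, duration 2≤2).

D2, D3, D5, D6, D7, D9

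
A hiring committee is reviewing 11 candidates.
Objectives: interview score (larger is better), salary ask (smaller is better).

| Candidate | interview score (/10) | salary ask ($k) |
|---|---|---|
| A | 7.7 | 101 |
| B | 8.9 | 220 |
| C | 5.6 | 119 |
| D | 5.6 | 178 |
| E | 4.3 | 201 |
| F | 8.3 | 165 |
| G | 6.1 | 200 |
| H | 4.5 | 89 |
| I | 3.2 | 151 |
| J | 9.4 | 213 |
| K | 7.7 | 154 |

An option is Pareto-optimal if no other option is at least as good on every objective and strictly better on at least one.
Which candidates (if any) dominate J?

A: worse on interview score (7.7 vs 9.4).
B: worse on interview score (8.9 vs 9.4).
C: worse on interview score (5.6 vs 9.4).
D: worse on interview score (5.6 vs 9.4).
E: worse on interview score (4.3 vs 9.4).
F: worse on interview score (8.3 vs 9.4).
G: worse on interview score (6.1 vs 9.4).
H: worse on interview score (4.5 vs 9.4).
I: worse on interview score (3.2 vs 9.4).
K: worse on interview score (7.7 vs 9.4).
No option dominates J.

none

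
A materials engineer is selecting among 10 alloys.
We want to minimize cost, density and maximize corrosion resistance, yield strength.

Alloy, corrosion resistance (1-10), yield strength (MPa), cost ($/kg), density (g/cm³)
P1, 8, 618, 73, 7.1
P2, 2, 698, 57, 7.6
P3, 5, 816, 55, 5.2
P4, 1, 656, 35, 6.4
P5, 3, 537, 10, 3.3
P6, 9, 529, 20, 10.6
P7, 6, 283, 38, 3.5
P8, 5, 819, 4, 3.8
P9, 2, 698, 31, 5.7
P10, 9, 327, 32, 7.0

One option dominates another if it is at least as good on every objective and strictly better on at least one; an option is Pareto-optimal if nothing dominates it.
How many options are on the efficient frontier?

6

P1: not dominated.
P2: dominated by P3 (corrosion resistance 5≥2, yield strength 816≥698, cost 55≤57, density 5.2≤7.6).
P3: dominated by P8 (corrosion resistance 5≥5, yield strength 819≥816, cost 4≤55, density 3.8≤5.2).
P4: dominated by P8 (corrosion resistance 5≥1, yield strength 819≥656, cost 4≤35, density 3.8≤6.4).
P5: not dominated (best density).
P6: not dominated.
P7: not dominated.
P8: not dominated (best yield strength).
P9: dominated by P8 (corrosion resistance 5≥2, yield strength 819≥698, cost 4≤31, density 3.8≤5.7).
P10: not dominated.
Pareto-optimal: P1, P5, P6, P7, P8, P10 → 6.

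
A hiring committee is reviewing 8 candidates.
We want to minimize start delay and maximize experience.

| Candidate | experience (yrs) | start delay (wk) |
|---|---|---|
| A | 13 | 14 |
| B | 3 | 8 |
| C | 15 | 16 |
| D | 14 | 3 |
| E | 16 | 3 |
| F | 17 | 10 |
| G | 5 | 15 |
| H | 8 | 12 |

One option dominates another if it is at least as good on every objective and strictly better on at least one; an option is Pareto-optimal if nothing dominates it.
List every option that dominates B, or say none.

D: experience 14≥3, start delay 3≤8 — dominates B.
E: experience 16≥3, start delay 3≤8 — dominates B.
Others (A, C, F, G, H) are each worse than B on at least one objective.

D, E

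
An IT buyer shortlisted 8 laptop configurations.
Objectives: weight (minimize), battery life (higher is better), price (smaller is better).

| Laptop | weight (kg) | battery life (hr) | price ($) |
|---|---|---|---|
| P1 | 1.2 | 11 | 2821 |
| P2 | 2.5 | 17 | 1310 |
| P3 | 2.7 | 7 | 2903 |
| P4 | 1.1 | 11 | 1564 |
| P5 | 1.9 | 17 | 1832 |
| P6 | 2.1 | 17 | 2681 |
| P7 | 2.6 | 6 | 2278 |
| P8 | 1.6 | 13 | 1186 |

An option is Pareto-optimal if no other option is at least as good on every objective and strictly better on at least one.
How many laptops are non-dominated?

P1: dominated by P4 (weight 1.1≤1.2, battery life 11≥11, price 1564≤2821).
P2: not dominated.
P3: dominated by P1 (weight 1.2≤2.7, battery life 11≥7, price 2821≤2903).
P4: not dominated (best weight).
P5: not dominated.
P6: dominated by P5 (weight 1.9≤2.1, battery life 17≥17, price 1832≤2681).
P7: dominated by P2 (weight 2.5≤2.6, battery life 17≥6, price 1310≤2278).
P8: not dominated (best price).
Pareto-optimal: P2, P4, P5, P8 → 4.

4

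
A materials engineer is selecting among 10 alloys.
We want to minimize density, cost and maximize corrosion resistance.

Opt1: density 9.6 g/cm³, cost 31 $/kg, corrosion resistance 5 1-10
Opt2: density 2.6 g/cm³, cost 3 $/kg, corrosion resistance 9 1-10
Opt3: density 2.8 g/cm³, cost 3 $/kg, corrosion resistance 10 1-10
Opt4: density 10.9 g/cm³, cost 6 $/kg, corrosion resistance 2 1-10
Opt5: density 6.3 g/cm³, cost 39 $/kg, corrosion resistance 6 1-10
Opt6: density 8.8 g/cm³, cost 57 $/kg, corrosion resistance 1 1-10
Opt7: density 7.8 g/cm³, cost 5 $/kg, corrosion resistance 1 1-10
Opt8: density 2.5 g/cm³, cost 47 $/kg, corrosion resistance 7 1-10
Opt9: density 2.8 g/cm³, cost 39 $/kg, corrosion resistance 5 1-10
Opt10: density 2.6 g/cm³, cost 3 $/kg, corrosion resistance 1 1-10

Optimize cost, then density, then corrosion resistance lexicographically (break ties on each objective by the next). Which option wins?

First minimize cost: best is 3, kept {Opt2, Opt3, Opt10}.
Then minimize density: best is 2.6, kept {Opt2, Opt10}.
Then maximize corrosion resistance: best is 9, kept {Opt2}.

Opt2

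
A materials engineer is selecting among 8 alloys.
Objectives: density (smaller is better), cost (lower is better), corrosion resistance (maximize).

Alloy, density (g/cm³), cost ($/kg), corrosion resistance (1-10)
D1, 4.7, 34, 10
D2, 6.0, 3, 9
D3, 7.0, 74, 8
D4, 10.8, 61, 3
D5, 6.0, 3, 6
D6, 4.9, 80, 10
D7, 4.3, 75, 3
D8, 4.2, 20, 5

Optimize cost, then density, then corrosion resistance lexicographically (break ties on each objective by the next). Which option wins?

First minimize cost: best is 3, kept {D2, D5}.
Then minimize density: best is 6.0, kept {D2, D5}.
Then maximize corrosion resistance: best is 9, kept {D2}.

D2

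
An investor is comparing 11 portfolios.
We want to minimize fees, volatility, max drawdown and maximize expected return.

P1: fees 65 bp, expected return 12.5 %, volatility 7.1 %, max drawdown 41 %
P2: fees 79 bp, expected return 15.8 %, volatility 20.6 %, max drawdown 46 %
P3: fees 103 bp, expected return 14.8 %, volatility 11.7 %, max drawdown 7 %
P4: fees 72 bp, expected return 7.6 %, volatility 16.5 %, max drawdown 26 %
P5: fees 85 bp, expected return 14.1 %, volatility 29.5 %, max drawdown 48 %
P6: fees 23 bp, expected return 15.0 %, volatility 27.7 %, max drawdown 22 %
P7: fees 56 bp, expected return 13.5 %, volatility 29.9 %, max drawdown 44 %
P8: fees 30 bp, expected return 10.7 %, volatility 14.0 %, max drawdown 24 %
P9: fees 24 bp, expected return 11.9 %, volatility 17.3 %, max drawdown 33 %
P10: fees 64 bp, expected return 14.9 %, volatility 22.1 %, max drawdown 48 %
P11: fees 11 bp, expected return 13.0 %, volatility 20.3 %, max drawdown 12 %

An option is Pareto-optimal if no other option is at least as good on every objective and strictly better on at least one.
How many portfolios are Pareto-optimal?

8

P1: not dominated (best volatility).
P2: not dominated (best expected return).
P3: not dominated (best max drawdown).
P4: dominated by P8 (fees 30≤72, expected return 10.7≥7.6, volatility 14.0≤16.5, max drawdown 24≤26).
P5: dominated by P2 (fees 79≤85, expected return 15.8≥14.1, volatility 20.6≤29.5, max drawdown 46≤48).
P6: not dominated.
P7: dominated by P6 (fees 23≤56, expected return 15.0≥13.5, volatility 27.7≤29.9, max drawdown 22≤44).
P8: not dominated.
P9: not dominated.
P10: not dominated.
P11: not dominated (best fees).
Pareto-optimal: P1, P2, P3, P6, P8, P9, P10, P11 → 8.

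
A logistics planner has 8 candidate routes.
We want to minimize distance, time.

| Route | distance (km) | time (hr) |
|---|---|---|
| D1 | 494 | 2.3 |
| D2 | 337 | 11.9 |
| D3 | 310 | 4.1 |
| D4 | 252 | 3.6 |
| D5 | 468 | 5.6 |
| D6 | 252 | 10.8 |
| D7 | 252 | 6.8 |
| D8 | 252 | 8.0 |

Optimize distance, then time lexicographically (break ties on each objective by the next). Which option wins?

First minimize distance: best is 252, kept {D4, D6, D7, D8}.
Then minimize time: best is 3.6, kept {D4}.

D4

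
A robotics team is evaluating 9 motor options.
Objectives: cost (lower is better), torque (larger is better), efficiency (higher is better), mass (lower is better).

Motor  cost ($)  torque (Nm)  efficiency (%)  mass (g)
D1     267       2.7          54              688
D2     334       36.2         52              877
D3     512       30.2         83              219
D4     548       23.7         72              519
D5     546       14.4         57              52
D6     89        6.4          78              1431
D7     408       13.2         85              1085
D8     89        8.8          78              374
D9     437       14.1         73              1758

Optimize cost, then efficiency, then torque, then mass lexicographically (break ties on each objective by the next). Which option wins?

D8

First minimize cost: best is 89, kept {D6, D8}.
Then maximize efficiency: best is 78, kept {D6, D8}.
Then maximize torque: best is 8.8, kept {D8}.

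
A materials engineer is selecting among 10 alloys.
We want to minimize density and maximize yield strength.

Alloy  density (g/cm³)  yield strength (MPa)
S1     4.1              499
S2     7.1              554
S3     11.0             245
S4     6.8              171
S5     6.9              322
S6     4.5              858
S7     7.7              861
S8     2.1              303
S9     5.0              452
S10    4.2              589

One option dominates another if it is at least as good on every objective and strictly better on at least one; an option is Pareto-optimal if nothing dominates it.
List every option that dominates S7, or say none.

none

S1: worse on yield strength (499 vs 861).
S2: worse on yield strength (554 vs 861).
S3: worse on density (11.0 vs 7.7).
S4: worse on yield strength (171 vs 861).
S5: worse on yield strength (322 vs 861).
S6: worse on yield strength (858 vs 861).
S8: worse on yield strength (303 vs 861).
S9: worse on yield strength (452 vs 861).
S10: worse on yield strength (589 vs 861).
No option dominates S7.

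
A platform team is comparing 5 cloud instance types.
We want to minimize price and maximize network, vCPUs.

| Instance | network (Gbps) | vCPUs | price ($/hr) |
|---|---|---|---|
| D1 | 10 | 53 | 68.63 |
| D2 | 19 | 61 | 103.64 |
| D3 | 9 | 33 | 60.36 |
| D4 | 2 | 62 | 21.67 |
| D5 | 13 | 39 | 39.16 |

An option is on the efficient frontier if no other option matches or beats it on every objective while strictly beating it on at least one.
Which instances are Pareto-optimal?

D1: not dominated.
D2: not dominated (best network).
D3: dominated by D5 (network 13≥9, vCPUs 39≥33, price 39.16≤60.36).
D4: not dominated (best vCPUs).
D5: not dominated.

D1, D2, D4, D5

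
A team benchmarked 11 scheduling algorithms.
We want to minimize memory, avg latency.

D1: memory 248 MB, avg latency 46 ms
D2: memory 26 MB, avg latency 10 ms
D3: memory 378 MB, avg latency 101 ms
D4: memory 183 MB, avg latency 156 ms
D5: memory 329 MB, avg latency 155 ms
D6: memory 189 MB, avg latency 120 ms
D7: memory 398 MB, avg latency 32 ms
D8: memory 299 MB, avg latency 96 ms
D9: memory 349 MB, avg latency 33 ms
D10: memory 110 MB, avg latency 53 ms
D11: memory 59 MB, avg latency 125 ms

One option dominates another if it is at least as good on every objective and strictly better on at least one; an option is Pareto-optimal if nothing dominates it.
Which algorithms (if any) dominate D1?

D2

D2: memory 26≤248, avg latency 10≤46 — dominates D1.
Others (D3, D4, D5, D6, D7, D8, D9, D10, D11) are each worse than D1 on at least one objective.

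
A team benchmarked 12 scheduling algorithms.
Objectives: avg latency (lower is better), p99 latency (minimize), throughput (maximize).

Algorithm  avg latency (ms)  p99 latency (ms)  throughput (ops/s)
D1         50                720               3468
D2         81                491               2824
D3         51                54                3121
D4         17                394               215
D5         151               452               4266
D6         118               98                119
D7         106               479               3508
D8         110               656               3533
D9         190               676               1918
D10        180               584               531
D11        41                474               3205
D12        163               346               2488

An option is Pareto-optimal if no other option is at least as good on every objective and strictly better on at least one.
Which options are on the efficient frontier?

D1: not dominated.
D2: dominated by D3 (avg latency 51≤81, p99 latency 54≤491, throughput 3121≥2824).
D3: not dominated (best p99 latency).
D4: not dominated (best avg latency).
D5: not dominated (best throughput).
D6: dominated by D3 (avg latency 51≤118, p99 latency 54≤98, throughput 3121≥119).
D7: not dominated.
D8: not dominated.
D9: dominated by D2 (avg latency 81≤190, p99 latency 491≤676, throughput 2824≥1918).
D10: dominated by D2 (avg latency 81≤180, p99 latency 491≤584, throughput 2824≥531).
D11: not dominated.
D12: dominated by D3 (avg latency 51≤163, p99 latency 54≤346, throughput 3121≥2488).

D1, D3, D4, D5, D7, D8, D11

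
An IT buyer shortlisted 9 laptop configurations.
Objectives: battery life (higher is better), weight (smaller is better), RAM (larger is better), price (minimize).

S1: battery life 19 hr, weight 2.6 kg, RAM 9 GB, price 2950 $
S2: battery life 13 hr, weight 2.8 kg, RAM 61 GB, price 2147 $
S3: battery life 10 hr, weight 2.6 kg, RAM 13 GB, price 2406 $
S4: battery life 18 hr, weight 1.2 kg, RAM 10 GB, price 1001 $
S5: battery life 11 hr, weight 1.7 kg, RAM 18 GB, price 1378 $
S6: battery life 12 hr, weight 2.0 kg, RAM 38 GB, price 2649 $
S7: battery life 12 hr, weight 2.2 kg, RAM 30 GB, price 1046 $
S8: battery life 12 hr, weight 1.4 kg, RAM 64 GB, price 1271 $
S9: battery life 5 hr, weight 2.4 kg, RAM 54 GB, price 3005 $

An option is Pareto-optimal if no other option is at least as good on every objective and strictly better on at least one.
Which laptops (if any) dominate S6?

S8

S8: battery life 12≥12, weight 1.4≤2.0, RAM 64≥38, price 1271≤2649 — dominates S6.
Others (S1, S2, S3, S4, S5, S7, S9) are each worse than S6 on at least one objective.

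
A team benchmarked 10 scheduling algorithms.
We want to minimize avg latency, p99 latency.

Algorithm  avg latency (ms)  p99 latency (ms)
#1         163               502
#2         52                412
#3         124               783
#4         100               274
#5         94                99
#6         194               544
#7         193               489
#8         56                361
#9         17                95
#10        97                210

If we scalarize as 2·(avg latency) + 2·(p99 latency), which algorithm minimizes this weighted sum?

#9

#1: 2·163 + 2·502 = 1330
#2: 2·52 + 2·412 = 928
#3: 2·124 + 2·783 = 1814
#4: 2·100 + 2·274 = 748
#5: 2·94 + 2·99 = 386
#6: 2·194 + 2·544 = 1476
#7: 2·193 + 2·489 = 1364
#8: 2·56 + 2·361 = 834
#9: 2·17 + 2·95 = 224
#10: 2·97 + 2·210 = 614
Lowest: #9 at 224.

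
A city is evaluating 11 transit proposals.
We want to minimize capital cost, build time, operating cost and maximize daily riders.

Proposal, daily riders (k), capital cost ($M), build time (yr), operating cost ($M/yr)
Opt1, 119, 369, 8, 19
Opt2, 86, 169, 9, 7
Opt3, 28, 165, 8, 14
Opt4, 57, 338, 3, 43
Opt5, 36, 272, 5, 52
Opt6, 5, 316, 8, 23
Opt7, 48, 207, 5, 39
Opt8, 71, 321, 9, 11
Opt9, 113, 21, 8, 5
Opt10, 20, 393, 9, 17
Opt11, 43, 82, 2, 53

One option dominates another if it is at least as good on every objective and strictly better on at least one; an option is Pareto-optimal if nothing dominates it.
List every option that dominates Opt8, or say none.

Opt2: daily riders 86≥71, capital cost 169≤321, build time 9≤9, operating cost 7≤11 — dominates Opt8.
Opt9: daily riders 113≥71, capital cost 21≤321, build time 8≤9, operating cost 5≤11 — dominates Opt8.
Others (Opt1, Opt3, Opt4, Opt5, Opt6, Opt7, Opt10, Opt11) are each worse than Opt8 on at least one objective.

Opt2, Opt9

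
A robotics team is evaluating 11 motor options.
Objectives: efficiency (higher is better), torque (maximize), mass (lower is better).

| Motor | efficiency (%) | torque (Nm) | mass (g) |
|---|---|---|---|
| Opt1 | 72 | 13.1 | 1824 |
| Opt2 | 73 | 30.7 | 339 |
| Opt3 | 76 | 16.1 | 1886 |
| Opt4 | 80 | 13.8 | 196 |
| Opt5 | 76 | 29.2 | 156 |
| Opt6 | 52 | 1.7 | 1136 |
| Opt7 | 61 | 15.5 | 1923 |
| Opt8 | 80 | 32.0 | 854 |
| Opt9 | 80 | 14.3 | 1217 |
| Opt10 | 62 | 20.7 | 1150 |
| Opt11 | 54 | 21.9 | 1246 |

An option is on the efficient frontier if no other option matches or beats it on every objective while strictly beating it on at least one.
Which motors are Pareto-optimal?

Opt1: dominated by Opt2 (efficiency 73≥72, torque 30.7≥13.1, mass 339≤1824).
Opt2: not dominated.
Opt3: dominated by Opt5 (efficiency 76≥76, torque 29.2≥16.1, mass 156≤1886).
Opt4: not dominated.
Opt5: not dominated (best mass).
Opt6: dominated by Opt2 (efficiency 73≥52, torque 30.7≥1.7, mass 339≤1136).
Opt7: dominated by Opt2 (efficiency 73≥61, torque 30.7≥15.5, mass 339≤1923).
Opt8: not dominated (best torque).
Opt9: dominated by Opt8 (efficiency 80≥80, torque 32.0≥14.3, mass 854≤1217).
Opt10: dominated by Opt2 (efficiency 73≥62, torque 30.7≥20.7, mass 339≤1150).
Opt11: dominated by Opt2 (efficiency 73≥54, torque 30.7≥21.9, mass 339≤1246).

Opt2, Opt4, Opt5, Opt8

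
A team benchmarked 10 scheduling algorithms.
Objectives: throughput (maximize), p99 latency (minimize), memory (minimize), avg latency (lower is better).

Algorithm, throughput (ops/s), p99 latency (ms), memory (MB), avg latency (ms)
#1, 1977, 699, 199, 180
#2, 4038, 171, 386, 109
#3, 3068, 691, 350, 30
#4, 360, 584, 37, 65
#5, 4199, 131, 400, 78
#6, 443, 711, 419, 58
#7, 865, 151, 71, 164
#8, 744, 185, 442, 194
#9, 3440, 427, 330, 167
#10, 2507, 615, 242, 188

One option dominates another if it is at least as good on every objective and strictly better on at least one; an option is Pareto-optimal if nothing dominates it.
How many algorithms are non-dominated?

8

#1: not dominated.
#2: not dominated.
#3: not dominated (best avg latency).
#4: not dominated (best memory).
#5: not dominated (best throughput).
#6: dominated by #3 (throughput 3068≥443, p99 latency 691≤711, memory 350≤419, avg latency 30≤58).
#7: not dominated.
#8: dominated by #2 (throughput 4038≥744, p99 latency 171≤185, memory 386≤442, avg latency 109≤194).
#9: not dominated.
#10: not dominated.
Pareto-optimal: #1, #2, #3, #4, #5, #7, #9, #10 → 8.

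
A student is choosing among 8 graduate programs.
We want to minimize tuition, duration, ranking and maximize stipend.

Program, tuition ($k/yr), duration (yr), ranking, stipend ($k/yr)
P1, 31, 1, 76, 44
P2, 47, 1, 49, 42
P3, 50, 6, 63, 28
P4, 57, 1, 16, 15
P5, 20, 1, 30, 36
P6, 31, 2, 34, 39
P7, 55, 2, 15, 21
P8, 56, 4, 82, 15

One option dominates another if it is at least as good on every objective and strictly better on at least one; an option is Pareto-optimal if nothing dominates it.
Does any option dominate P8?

P1 vs P8: tuition 31≤56, duration 1≤4, ranking 76≤82, stipend 44≥15 — P1 is at least as good on every objective and strictly better on at least one, so P1 dominates P8.

Yes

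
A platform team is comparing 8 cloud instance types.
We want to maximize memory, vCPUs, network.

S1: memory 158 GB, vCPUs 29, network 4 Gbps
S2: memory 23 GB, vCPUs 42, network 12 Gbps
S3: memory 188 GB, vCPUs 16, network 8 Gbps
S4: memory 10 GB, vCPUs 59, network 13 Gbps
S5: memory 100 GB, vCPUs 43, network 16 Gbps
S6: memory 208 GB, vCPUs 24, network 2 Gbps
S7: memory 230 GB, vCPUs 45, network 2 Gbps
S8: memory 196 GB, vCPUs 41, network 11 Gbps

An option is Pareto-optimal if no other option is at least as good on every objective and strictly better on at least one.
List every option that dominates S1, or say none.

S8: memory 196≥158, vCPUs 41≥29, network 11≥4 — dominates S1.
Others (S2, S3, S4, S5, S6, S7) are each worse than S1 on at least one objective.

S8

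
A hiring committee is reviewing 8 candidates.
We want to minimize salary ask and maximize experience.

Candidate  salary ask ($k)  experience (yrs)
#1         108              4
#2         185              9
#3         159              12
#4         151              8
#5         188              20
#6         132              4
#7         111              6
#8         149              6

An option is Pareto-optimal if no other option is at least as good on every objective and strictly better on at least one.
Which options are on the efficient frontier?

#1: not dominated (best salary ask).
#2: dominated by #3 (salary ask 159≤185, experience 12≥9).
#3: not dominated.
#4: not dominated.
#5: not dominated (best experience).
#6: dominated by #1 (salary ask 108≤132, experience 4≥4).
#7: not dominated.
#8: dominated by #7 (salary ask 111≤149, experience 6≥6).

#1, #3, #4, #5, #7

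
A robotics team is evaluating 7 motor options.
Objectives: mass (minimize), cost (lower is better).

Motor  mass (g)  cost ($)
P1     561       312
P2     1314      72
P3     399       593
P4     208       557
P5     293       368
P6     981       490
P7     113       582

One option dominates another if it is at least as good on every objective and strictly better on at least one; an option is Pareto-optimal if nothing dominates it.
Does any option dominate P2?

P1: worse on cost (312 vs 72).
P3: worse on cost (593 vs 72).
P4: worse on cost (557 vs 72).
P5: worse on cost (368 vs 72).
P6: worse on cost (490 vs 72).
P7: worse on cost (582 vs 72).
No option is at least as good as P2 on every objective and strictly better on one.

No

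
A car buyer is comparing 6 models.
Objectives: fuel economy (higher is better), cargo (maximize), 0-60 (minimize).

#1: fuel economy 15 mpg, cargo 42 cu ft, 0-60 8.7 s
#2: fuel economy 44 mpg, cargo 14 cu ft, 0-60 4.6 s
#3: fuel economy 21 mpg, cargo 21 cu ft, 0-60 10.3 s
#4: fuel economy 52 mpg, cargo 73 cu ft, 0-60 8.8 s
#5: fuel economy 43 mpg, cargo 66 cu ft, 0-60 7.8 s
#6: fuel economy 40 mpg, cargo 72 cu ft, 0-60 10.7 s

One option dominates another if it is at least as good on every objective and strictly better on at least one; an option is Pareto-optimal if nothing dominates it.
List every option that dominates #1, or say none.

#5

#5: fuel economy 43≥15, cargo 66≥42, 0-60 7.8≤8.7 — dominates #1.
Others (#2, #3, #4, #6) are each worse than #1 on at least one objective.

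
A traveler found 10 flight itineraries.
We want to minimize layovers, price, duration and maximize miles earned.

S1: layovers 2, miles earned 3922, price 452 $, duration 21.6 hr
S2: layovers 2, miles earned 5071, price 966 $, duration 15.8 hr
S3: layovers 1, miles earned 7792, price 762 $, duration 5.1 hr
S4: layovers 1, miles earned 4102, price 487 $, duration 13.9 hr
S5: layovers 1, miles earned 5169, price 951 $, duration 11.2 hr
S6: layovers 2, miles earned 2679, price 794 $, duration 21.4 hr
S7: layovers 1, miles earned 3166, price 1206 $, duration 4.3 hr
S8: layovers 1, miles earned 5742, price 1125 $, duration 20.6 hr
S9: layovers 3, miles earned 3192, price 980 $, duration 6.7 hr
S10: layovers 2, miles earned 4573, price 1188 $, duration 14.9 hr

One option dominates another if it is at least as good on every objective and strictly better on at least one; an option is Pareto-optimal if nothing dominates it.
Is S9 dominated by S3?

S3 vs S9: layovers 1≤3, miles earned 7792≥3192, price 762≤980, duration 5.1≤6.7 — S3 is at least as good on every objective with at least one strict improvement.

Yes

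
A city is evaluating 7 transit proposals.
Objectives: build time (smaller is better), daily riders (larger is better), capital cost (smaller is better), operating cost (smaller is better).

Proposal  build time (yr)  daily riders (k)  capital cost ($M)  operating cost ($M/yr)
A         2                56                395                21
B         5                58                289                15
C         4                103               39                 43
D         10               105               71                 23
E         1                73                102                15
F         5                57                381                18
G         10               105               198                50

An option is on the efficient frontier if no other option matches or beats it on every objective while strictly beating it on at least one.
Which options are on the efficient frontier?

A: dominated by E (build time 1≤2, daily riders 73≥56, capital cost 102≤395, operating cost 15≤21).
B: dominated by E (build time 1≤5, daily riders 73≥58, capital cost 102≤289, operating cost 15≤15).
C: not dominated (best capital cost).
D: not dominated.
E: not dominated (best build time).
F: dominated by B (build time 5≤5, daily riders 58≥57, capital cost 289≤381, operating cost 15≤18).
G: dominated by D (build time 10≤10, daily riders 105≥105, capital cost 71≤198, operating cost 23≤50).

C, D, E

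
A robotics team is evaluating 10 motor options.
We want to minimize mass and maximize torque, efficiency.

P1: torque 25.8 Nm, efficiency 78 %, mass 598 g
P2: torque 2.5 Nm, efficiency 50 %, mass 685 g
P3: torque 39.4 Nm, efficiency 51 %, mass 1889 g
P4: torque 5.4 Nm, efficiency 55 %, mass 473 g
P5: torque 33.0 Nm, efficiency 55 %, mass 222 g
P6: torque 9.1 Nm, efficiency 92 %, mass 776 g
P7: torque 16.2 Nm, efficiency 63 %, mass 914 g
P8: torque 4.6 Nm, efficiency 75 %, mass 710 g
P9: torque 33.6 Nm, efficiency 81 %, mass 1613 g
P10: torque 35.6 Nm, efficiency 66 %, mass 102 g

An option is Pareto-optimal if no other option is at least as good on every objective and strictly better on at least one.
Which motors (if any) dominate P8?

P1: torque 25.8≥4.6, efficiency 78≥75, mass 598≤710 — dominates P8.
Others (P2, P3, P4, P5, P6, P7, P9, P10) are each worse than P8 on at least one objective.

P1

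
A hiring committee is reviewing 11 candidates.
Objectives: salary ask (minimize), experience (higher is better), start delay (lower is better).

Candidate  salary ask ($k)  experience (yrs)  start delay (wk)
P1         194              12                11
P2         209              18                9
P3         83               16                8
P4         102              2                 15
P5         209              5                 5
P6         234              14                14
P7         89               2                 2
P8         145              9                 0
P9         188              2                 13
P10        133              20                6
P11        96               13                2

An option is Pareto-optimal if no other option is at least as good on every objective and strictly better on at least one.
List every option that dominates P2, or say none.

P10

P10: salary ask 133≤209, experience 20≥18, start delay 6≤9 — dominates P2.
Others (P1, P3, P4, P5, P6, P7, P8, P9, P11) are each worse than P2 on at least one objective.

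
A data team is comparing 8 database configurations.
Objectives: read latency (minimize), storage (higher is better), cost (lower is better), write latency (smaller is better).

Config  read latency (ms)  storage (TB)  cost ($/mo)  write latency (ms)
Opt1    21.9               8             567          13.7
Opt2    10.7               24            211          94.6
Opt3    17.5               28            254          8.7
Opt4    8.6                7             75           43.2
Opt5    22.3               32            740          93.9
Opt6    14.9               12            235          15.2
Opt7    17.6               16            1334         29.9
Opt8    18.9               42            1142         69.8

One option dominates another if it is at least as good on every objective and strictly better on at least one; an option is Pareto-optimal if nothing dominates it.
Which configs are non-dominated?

Opt2, Opt3, Opt4, Opt5, Opt6, Opt8

Opt1: dominated by Opt3 (read latency 17.5≤21.9, storage 28≥8, cost 254≤567, write latency 8.7≤13.7).
Opt2: not dominated.
Opt3: not dominated (best write latency).
Opt4: not dominated (best read latency).
Opt5: not dominated.
Opt6: not dominated.
Opt7: dominated by Opt3 (read latency 17.5≤17.6, storage 28≥16, cost 254≤1334, write latency 8.7≤29.9).
Opt8: not dominated (best storage).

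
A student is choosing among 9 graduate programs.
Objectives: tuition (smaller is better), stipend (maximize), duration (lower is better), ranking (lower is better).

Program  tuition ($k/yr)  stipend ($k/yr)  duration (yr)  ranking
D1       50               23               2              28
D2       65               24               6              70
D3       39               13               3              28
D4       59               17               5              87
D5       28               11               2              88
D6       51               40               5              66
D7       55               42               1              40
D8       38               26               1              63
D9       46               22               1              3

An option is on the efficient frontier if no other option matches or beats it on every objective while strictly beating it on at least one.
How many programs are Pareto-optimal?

7

D1: not dominated.
D2: dominated by D6 (tuition 51≤65, stipend 40≥24, duration 5≤6, ranking 66≤70).
D3: not dominated.
D4: dominated by D1 (tuition 50≤59, stipend 23≥17, duration 2≤5, ranking 28≤87).
D5: not dominated (best tuition).
D6: not dominated.
D7: not dominated (best stipend).
D8: not dominated.
D9: not dominated (best ranking).
Pareto-optimal: D1, D3, D5, D6, D7, D8, D9 → 7.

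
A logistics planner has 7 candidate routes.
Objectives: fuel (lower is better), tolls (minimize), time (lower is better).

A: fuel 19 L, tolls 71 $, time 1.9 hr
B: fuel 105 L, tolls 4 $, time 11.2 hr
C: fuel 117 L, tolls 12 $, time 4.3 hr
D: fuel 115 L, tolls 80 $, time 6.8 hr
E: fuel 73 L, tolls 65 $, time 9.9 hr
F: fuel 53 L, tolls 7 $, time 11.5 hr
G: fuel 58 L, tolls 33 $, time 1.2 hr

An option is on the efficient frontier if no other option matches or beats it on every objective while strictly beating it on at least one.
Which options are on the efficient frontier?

A, B, C, F, G

A: not dominated (best fuel).
B: not dominated (best tolls).
C: not dominated.
D: dominated by A (fuel 19≤115, tolls 71≤80, time 1.9≤6.8).
E: dominated by G (fuel 58≤73, tolls 33≤65, time 1.2≤9.9).
F: not dominated.
G: not dominated (best time).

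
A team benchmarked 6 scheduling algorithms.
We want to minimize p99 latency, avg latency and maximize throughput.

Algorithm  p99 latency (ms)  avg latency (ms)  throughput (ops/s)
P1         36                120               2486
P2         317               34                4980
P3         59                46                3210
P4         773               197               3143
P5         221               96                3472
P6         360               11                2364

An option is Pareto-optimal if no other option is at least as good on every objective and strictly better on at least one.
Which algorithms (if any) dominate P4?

P2: p99 latency 317≤773, avg latency 34≤197, throughput 4980≥3143 — dominates P4.
P3: p99 latency 59≤773, avg latency 46≤197, throughput 3210≥3143 — dominates P4.
P5: p99 latency 221≤773, avg latency 96≤197, throughput 3472≥3143 — dominates P4.
Others (P1, P6) are each worse than P4 on at least one objective.

P2, P3, P5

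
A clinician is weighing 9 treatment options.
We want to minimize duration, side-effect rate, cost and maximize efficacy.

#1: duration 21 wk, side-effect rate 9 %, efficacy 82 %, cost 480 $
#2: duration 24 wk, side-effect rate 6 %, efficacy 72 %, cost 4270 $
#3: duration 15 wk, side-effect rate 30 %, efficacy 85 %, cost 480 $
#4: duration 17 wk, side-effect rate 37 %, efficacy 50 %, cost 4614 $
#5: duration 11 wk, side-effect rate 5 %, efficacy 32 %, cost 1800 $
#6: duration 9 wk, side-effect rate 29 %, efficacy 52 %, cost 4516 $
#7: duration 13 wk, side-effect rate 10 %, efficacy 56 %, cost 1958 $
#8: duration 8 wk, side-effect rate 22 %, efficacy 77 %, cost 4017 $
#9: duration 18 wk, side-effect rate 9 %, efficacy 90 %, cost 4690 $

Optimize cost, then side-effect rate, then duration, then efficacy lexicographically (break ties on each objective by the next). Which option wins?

#1

First minimize cost: best is 480, kept {#1, #3}.
Then minimize side-effect rate: best is 9, kept {#1}.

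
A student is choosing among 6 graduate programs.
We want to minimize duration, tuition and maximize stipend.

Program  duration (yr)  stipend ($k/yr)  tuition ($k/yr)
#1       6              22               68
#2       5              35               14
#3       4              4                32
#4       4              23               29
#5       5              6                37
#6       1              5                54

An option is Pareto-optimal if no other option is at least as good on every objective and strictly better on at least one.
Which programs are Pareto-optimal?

#2, #4, #6

#1: dominated by #2 (duration 5≤6, stipend 35≥22, tuition 14≤68).
#2: not dominated (best stipend).
#3: dominated by #4 (duration 4≤4, stipend 23≥4, tuition 29≤32).
#4: not dominated.
#5: dominated by #2 (duration 5≤5, stipend 35≥6, tuition 14≤37).
#6: not dominated (best duration).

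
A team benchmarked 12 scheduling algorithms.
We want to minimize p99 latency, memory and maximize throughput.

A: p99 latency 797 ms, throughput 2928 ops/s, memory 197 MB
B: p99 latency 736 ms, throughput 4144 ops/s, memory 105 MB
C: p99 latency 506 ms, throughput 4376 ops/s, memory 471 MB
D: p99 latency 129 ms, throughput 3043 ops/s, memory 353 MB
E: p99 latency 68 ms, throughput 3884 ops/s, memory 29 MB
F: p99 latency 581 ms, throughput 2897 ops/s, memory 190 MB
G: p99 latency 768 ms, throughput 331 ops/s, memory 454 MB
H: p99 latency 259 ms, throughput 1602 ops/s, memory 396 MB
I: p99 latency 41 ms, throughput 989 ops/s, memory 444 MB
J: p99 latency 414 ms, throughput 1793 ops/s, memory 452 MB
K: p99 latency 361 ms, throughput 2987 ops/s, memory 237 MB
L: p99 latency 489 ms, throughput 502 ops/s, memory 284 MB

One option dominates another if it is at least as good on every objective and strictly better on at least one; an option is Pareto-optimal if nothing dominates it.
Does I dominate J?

No

I vs J: I is worse on throughput (989 vs 1793), so it does not dominate J.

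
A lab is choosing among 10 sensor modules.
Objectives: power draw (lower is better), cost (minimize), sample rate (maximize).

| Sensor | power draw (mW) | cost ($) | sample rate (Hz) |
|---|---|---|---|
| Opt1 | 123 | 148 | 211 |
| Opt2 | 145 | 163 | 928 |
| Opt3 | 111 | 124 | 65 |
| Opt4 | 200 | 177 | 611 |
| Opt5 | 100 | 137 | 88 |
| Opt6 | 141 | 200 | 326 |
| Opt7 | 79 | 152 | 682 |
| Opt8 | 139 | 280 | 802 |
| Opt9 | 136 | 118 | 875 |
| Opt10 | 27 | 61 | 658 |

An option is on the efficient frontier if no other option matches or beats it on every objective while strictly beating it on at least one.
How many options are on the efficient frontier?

Opt1: dominated by Opt10 (power draw 27≤123, cost 61≤148, sample rate 658≥211).
Opt2: not dominated (best sample rate).
Opt3: dominated by Opt10 (power draw 27≤111, cost 61≤124, sample rate 658≥65).
Opt4: dominated by Opt2 (power draw 145≤200, cost 163≤177, sample rate 928≥611).
Opt5: dominated by Opt10 (power draw 27≤100, cost 61≤137, sample rate 658≥88).
Opt6: dominated by Opt7 (power draw 79≤141, cost 152≤200, sample rate 682≥326).
Opt7: not dominated.
Opt8: dominated by Opt9 (power draw 136≤139, cost 118≤280, sample rate 875≥802).
Opt9: not dominated.
Opt10: not dominated (best power draw).
Pareto-optimal: Opt2, Opt7, Opt9, Opt10 → 4.

4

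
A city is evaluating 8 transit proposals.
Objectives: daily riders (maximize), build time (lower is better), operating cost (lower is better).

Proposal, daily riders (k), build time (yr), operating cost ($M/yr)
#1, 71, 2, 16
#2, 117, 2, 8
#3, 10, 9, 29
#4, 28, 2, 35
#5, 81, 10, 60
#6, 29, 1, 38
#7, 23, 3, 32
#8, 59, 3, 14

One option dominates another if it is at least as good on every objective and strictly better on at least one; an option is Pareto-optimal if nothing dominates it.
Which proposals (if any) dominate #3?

#1: daily riders 71≥10, build time 2≤9, operating cost 16≤29 — dominates #3.
#2: daily riders 117≥10, build time 2≤9, operating cost 8≤29 — dominates #3.
#8: daily riders 59≥10, build time 3≤9, operating cost 14≤29 — dominates #3.
Others (#4, #5, #6, #7) are each worse than #3 on at least one objective.

#1, #2, #8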